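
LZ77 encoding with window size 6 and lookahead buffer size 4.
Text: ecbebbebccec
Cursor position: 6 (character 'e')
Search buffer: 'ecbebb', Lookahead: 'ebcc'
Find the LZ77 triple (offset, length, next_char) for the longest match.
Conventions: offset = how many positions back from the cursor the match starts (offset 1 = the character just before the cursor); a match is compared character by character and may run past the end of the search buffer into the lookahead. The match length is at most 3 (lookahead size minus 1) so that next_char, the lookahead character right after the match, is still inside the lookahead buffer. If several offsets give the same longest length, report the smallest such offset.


Try each offset into the search buffer:
  offset=1 (pos 5, char 'b'): match length 0
  offset=2 (pos 4, char 'b'): match length 0
  offset=3 (pos 3, char 'e'): match length 2
  offset=4 (pos 2, char 'b'): match length 0
  offset=5 (pos 1, char 'c'): match length 0
  offset=6 (pos 0, char 'e'): match length 1
Longest match has length 2 at offset 3.
next_char = character at position 6 + 2 = 8 -> 'c'

Best match: offset=3, length=2 (matching 'eb' starting at position 3)
LZ77 triple: (3, 2, 'c')


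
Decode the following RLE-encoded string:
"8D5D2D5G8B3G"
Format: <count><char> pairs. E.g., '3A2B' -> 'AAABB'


Expanding each <count><char> pair:
  8D -> 'DDDDDDDD'
  5D -> 'DDDDD'
  2D -> 'DD'
  5G -> 'GGGGG'
  8B -> 'BBBBBBBB'
  3G -> 'GGG'

Decoded = DDDDDDDDDDDDDDDGGGGGBBBBBBBBGGG


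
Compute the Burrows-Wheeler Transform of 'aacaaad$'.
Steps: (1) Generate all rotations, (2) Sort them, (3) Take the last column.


Rotations (sorted):
  0: $aacaaad -> last char: d
  1: aaad$aac -> last char: c
  2: aacaaad$ -> last char: $
  3: aad$aaca -> last char: a
  4: acaaad$a -> last char: a
  5: ad$aacaa -> last char: a
  6: caaad$aa -> last char: a
  7: d$aacaaa -> last char: a


BWT = dc$aaaaa


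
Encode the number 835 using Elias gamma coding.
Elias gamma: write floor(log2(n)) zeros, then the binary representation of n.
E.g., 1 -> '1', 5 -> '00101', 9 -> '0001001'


num_bits = floor(log2(835)) + 1 = 10
leading_zeros = num_bits - 1 = 9
binary(835) = 1101000011

Elias gamma(835) = '000000000' + '1101000011' = 0000000001101000011 (19 bits)


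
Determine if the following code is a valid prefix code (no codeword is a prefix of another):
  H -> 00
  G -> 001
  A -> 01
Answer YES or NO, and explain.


Checking each pair (does one codeword prefix another?):
  H='00' vs G='001': prefix -- VIOLATION

NO -- this is NOT a valid prefix code. H (00) is a prefix of G (001).


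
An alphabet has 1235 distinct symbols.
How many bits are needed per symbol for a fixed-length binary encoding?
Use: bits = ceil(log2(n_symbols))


log2(1235) = 10.2703
Bracket: 2^10 = 1024 < 1235 <= 2^11 = 2048
So ceil(log2(1235)) = 11

bits = ceil(log2(1235)) = ceil(10.2703) = 11 bits


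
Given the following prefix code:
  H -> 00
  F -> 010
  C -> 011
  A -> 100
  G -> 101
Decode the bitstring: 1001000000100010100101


Decoding step by step:
Bits 100 -> A
Bits 100 -> A
Bits 00 -> H
Bits 00 -> H
Bits 100 -> A
Bits 010 -> F
Bits 100 -> A
Bits 101 -> G


Decoded message: AAHHAFAG


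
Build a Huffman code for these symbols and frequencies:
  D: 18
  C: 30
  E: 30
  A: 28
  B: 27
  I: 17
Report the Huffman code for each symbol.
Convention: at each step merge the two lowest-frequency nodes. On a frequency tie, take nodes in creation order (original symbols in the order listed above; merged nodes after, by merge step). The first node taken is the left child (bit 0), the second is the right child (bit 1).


Huffman tree construction:
Step 1: Merge I(17) + D(18) = 35
Step 2: Merge B(27) + A(28) = 55
Step 3: Merge C(30) + E(30) = 60
Step 4: Merge (I+D)(35) + (B+A)(55) = 90
Step 5: Merge (C+E)(60) + ((I+D)+(B+A))(90) = 150
Read each symbol's code off the tree from the root (left child = 0, right child = 1).

Codes:
  D: 101 (length 3)
  C: 00 (length 2)
  E: 01 (length 2)
  A: 111 (length 3)
  B: 110 (length 3)
  I: 100 (length 3)
Average code length: 390/150 = 2.6000 bits/symbol


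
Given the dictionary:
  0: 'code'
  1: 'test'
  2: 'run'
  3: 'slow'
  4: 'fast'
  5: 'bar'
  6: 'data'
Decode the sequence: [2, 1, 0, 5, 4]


Look up each index in the dictionary:
  2 -> 'run'
  1 -> 'test'
  0 -> 'code'
  5 -> 'bar'
  4 -> 'fast'

Decoded: "run test code bar fast"


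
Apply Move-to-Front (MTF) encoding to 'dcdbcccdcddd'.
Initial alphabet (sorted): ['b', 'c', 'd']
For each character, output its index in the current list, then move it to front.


MTF encoding:
'd': index 2 in ['b', 'c', 'd'] -> ['d', 'b', 'c']
'c': index 2 in ['d', 'b', 'c'] -> ['c', 'd', 'b']
'd': index 1 in ['c', 'd', 'b'] -> ['d', 'c', 'b']
'b': index 2 in ['d', 'c', 'b'] -> ['b', 'd', 'c']
'c': index 2 in ['b', 'd', 'c'] -> ['c', 'b', 'd']
'c': index 0 in ['c', 'b', 'd'] -> ['c', 'b', 'd']
'c': index 0 in ['c', 'b', 'd'] -> ['c', 'b', 'd']
'd': index 2 in ['c', 'b', 'd'] -> ['d', 'c', 'b']
'c': index 1 in ['d', 'c', 'b'] -> ['c', 'd', 'b']
'd': index 1 in ['c', 'd', 'b'] -> ['d', 'c', 'b']
'd': index 0 in ['d', 'c', 'b'] -> ['d', 'c', 'b']
'd': index 0 in ['d', 'c', 'b'] -> ['d', 'c', 'b']


Output: [2, 2, 1, 2, 2, 0, 0, 2, 1, 1, 0, 0]


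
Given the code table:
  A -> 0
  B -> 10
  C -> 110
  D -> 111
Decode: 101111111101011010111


Decoding:
10 -> B
111 -> D
111 -> D
110 -> C
10 -> B
110 -> C
10 -> B
111 -> D


Result: BDDCBCBD


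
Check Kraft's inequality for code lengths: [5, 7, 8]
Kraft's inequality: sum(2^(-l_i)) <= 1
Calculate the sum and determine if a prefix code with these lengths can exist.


Sum = 2^(-5) + 2^(-7) + 2^(-8)
    = 0.03125 + 0.0078125 + 0.00390625
    = 11/256 = 0.04296875
Since 0.04296875 <= 1, Kraft's inequality IS satisfied.
A prefix code with these lengths CAN exist.

Kraft sum = 0.04296875. Satisfied.


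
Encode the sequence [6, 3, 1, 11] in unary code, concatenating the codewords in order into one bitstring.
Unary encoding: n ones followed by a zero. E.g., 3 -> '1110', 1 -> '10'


Encode each number as n ones followed by a terminating 0:
  6 -> 1111110 (7 bits)
  3 -> 1110 (4 bits)
  1 -> 10 (2 bits)
  11 -> 111111111110 (12 bits)
Total length = 7 + 4 + 2 + 12 = 25 bits.

Unary([6, 3, 1, 11]) = 1111110111010111111111110 (25 bits)


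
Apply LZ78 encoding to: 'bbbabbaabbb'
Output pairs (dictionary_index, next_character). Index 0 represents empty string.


LZ78 encoding steps:
Dictionary: {0: ''}
Step 1: w='' (idx 0), next='b' -> output (0, 'b'), add 'b' as idx 1
Step 2: w='b' (idx 1), next='b' -> output (1, 'b'), add 'bb' as idx 2
Step 3: w='' (idx 0), next='a' -> output (0, 'a'), add 'a' as idx 3
Step 4: w='bb' (idx 2), next='a' -> output (2, 'a'), add 'bba' as idx 4
Step 5: w='a' (idx 3), next='b' -> output (3, 'b'), add 'ab' as idx 5
Step 6: w='bb' (idx 2), end of input -> output (2, '')


Encoded: [(0, 'b'), (1, 'b'), (0, 'a'), (2, 'a'), (3, 'b'), (2, '')]


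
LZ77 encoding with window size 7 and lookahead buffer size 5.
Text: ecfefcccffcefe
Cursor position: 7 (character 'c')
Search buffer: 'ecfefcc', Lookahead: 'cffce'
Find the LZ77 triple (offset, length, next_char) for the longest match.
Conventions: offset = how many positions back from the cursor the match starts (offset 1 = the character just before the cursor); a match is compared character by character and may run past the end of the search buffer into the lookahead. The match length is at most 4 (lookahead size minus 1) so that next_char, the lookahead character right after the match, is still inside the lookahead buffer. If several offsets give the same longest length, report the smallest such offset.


Try each offset into the search buffer:
  offset=1 (pos 6, char 'c'): match length 1
  offset=2 (pos 5, char 'c'): match length 1
  offset=3 (pos 4, char 'f'): match length 0
  offset=4 (pos 3, char 'e'): match length 0
  offset=5 (pos 2, char 'f'): match length 0
  offset=6 (pos 1, char 'c'): match length 2
  offset=7 (pos 0, char 'e'): match length 0
Longest match has length 2 at offset 6.
next_char = character at position 7 + 2 = 9 -> 'f'

Best match: offset=6, length=2 (matching 'cf' starting at position 1)
LZ77 triple: (6, 2, 'f')


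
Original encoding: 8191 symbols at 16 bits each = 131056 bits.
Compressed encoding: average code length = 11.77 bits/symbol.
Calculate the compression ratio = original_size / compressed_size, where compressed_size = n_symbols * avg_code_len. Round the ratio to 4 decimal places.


original_size = n_symbols * orig_bits = 8191 * 16 = 131056 bits
compressed_size = n_symbols * avg_code_len = 8191 * 11.77 = 96408.07 bits
ratio = original_size / compressed_size = 131056 / 96408.07 = 1.3594

Compression ratio = 1.3594


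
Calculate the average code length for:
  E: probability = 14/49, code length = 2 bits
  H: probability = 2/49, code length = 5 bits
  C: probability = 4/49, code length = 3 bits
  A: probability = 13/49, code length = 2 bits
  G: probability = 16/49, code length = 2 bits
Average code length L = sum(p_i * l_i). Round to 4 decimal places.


Weighted contributions p_i * l_i:
  E: (14/49) * 2 = 28/49
  H: (2/49) * 5 = 10/49
  C: (4/49) * 3 = 12/49
  A: (13/49) * 2 = 26/49
  G: (16/49) * 2 = 32/49
Sum = (28 + 10 + 12 + 26 + 32)/49 = 108/49

L = 108/49 = 2.2041 bits/symbol


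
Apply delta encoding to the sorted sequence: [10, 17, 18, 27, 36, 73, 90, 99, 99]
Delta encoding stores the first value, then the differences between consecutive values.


First value: 10
Deltas:
  17 - 10 = 7
  18 - 17 = 1
  27 - 18 = 9
  36 - 27 = 9
  73 - 36 = 37
  90 - 73 = 17
  99 - 90 = 9
  99 - 99 = 0


Delta encoded: [10, 7, 1, 9, 9, 37, 17, 9, 0]


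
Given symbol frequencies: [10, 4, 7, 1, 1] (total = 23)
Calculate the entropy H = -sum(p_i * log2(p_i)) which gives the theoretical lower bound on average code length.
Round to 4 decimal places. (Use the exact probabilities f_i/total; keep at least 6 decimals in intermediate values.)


Per-symbol terms -p_i * log2(p_i) with p_i = f_i/23:
  p = 10/23 = 0.434783: log2(p) = -1.201634, -p*log2(p) = 0.522450
  p = 4/23 = 0.173913: log2(p) = -2.523562, -p*log2(p) = 0.438880
  p = 7/23 = 0.304348: log2(p) = -1.716207, -p*log2(p) = 0.522324
  p = 1/23 = 0.043478: log2(p) = -4.523562, -p*log2(p) = 0.196677
  p = 1/23 = 0.043478: log2(p) = -4.523562, -p*log2(p) = 0.196677
H = 0.522450 + 0.438880 + 0.522324 + 0.196677 + 0.196677 = 1.877008

H = 1.877 bits/symbol


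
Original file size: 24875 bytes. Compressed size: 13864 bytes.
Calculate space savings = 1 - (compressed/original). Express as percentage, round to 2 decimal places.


ratio = compressed/original = 13864/24875 = 0.557347
savings = 1 - ratio = 1 - 0.557347 = 0.442653
as a percentage: 0.442653 * 100 = 44.27%

Space savings = 1 - 13864/24875 = 44.27%


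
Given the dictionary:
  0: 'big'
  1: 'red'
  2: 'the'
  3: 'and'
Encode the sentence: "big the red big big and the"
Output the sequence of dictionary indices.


Look up each word in the dictionary:
  'big' -> 0
  'the' -> 2
  'red' -> 1
  'big' -> 0
  'big' -> 0
  'and' -> 3
  'the' -> 2

Encoded: [0, 2, 1, 0, 0, 3, 2]


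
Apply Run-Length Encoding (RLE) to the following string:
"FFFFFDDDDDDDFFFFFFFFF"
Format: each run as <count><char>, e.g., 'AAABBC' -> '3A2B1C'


Scanning runs left to right:
  i=0: run of 'F' x 5 -> '5F'
  i=5: run of 'D' x 7 -> '7D'
  i=12: run of 'F' x 9 -> '9F'

RLE = 5F7D9F


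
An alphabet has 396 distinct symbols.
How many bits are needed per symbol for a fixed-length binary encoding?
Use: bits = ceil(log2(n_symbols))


log2(396) = 8.6294
Bracket: 2^8 = 256 < 396 <= 2^9 = 512
So ceil(log2(396)) = 9

bits = ceil(log2(396)) = ceil(8.6294) = 9 bits


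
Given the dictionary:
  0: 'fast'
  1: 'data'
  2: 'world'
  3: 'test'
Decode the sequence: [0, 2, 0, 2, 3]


Look up each index in the dictionary:
  0 -> 'fast'
  2 -> 'world'
  0 -> 'fast'
  2 -> 'world'
  3 -> 'test'

Decoded: "fast world fast world test"


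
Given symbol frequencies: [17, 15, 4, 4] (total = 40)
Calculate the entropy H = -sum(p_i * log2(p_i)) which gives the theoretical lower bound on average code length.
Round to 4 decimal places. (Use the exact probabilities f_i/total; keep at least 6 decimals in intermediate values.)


Per-symbol terms -p_i * log2(p_i) with p_i = f_i/40:
  p = 17/40 = 0.425000: log2(p) = -1.234465, -p*log2(p) = 0.524648
  p = 15/40 = 0.375000: log2(p) = -1.415037, -p*log2(p) = 0.530639
  p = 4/40 = 0.100000: log2(p) = -3.321928, -p*log2(p) = 0.332193
  p = 4/40 = 0.100000: log2(p) = -3.321928, -p*log2(p) = 0.332193
H = 0.524648 + 0.530639 + 0.332193 + 0.332193 = 1.719673

H = 1.7197 bits/symbol


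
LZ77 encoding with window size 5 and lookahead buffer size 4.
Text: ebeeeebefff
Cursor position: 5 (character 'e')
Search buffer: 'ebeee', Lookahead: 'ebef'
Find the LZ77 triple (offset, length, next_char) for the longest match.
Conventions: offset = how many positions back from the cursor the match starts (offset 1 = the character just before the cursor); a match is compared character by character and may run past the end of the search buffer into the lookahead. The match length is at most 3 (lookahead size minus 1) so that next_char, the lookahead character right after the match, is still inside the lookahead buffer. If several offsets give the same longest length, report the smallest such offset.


Try each offset into the search buffer:
  offset=1 (pos 4, char 'e'): match length 1
  offset=2 (pos 3, char 'e'): match length 1
  offset=3 (pos 2, char 'e'): match length 1
  offset=4 (pos 1, char 'b'): match length 0
  offset=5 (pos 0, char 'e'): match length 3
Longest match has length 3 at offset 5.
next_char = character at position 5 + 3 = 8 -> 'f'

Best match: offset=5, length=3 (matching 'ebe' starting at position 0)
LZ77 triple: (5, 3, 'f')


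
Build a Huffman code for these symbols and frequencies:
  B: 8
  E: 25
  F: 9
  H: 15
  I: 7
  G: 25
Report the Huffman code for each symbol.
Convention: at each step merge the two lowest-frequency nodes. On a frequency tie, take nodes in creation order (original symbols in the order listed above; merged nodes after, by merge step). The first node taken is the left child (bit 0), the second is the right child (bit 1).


Huffman tree construction:
Step 1: Merge I(7) + B(8) = 15
Step 2: Merge F(9) + H(15) = 24
Step 3: Merge (I+B)(15) + (F+H)(24) = 39
Step 4: Merge E(25) + G(25) = 50
Step 5: Merge ((I+B)+(F+H))(39) + (E+G)(50) = 89
Read each symbol's code off the tree from the root (left child = 0, right child = 1).

Codes:
  B: 001 (length 3)
  E: 10 (length 2)
  F: 010 (length 3)
  H: 011 (length 3)
  I: 000 (length 3)
  G: 11 (length 2)
Average code length: 217/89 = 2.4382 bits/symbol


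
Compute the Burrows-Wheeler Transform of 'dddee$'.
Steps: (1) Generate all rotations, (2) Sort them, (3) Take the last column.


Rotations (sorted):
  0: $dddee -> last char: e
  1: dddee$ -> last char: $
  2: ddee$d -> last char: d
  3: dee$dd -> last char: d
  4: e$ddde -> last char: e
  5: ee$ddd -> last char: d


BWT = e$dded


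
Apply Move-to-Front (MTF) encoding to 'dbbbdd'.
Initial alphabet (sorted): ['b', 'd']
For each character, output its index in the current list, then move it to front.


MTF encoding:
'd': index 1 in ['b', 'd'] -> ['d', 'b']
'b': index 1 in ['d', 'b'] -> ['b', 'd']
'b': index 0 in ['b', 'd'] -> ['b', 'd']
'b': index 0 in ['b', 'd'] -> ['b', 'd']
'd': index 1 in ['b', 'd'] -> ['d', 'b']
'd': index 0 in ['d', 'b'] -> ['d', 'b']


Output: [1, 1, 0, 0, 1, 0]


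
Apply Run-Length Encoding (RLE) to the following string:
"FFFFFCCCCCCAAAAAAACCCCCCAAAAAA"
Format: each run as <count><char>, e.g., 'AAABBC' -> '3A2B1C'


Scanning runs left to right:
  i=0: run of 'F' x 5 -> '5F'
  i=5: run of 'C' x 6 -> '6C'
  i=11: run of 'A' x 7 -> '7A'
  i=18: run of 'C' x 6 -> '6C'
  i=24: run of 'A' x 6 -> '6A'

RLE = 5F6C7A6C6A


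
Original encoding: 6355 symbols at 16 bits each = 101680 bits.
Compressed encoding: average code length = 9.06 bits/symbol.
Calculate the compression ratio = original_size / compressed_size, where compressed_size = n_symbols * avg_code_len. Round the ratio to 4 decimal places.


original_size = n_symbols * orig_bits = 6355 * 16 = 101680 bits
compressed_size = n_symbols * avg_code_len = 6355 * 9.06 = 57576.3 bits
ratio = original_size / compressed_size = 101680 / 57576.3 = 1.766

Compression ratio = 1.766


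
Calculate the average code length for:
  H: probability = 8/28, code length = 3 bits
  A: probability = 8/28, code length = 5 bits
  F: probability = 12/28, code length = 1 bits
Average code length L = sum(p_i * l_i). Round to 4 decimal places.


Weighted contributions p_i * l_i:
  H: (8/28) * 3 = 24/28
  A: (8/28) * 5 = 40/28
  F: (12/28) * 1 = 12/28
Sum = (24 + 40 + 12)/28 = 76/28

L = 76/28 = 2.7143 bits/symbol


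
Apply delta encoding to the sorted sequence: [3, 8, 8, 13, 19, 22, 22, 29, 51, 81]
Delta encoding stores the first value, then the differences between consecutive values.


First value: 3
Deltas:
  8 - 3 = 5
  8 - 8 = 0
  13 - 8 = 5
  19 - 13 = 6
  22 - 19 = 3
  22 - 22 = 0
  29 - 22 = 7
  51 - 29 = 22
  81 - 51 = 30


Delta encoded: [3, 5, 0, 5, 6, 3, 0, 7, 22, 30]


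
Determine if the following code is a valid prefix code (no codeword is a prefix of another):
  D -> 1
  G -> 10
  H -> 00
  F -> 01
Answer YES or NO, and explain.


Checking each pair (does one codeword prefix another?):
  D='1' vs G='10': prefix -- VIOLATION

NO -- this is NOT a valid prefix code. D (1) is a prefix of G (10).


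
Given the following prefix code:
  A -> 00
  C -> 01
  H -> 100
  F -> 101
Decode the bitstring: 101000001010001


Decoding step by step:
Bits 101 -> F
Bits 00 -> A
Bits 00 -> A
Bits 01 -> C
Bits 01 -> C
Bits 00 -> A
Bits 01 -> C


Decoded message: FAACCAC


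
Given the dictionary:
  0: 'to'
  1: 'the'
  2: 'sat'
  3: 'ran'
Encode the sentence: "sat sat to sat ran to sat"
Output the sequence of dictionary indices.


Look up each word in the dictionary:
  'sat' -> 2
  'sat' -> 2
  'to' -> 0
  'sat' -> 2
  'ran' -> 3
  'to' -> 0
  'sat' -> 2

Encoded: [2, 2, 0, 2, 3, 0, 2]


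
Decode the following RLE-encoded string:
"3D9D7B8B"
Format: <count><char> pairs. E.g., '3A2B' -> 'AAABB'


Expanding each <count><char> pair:
  3D -> 'DDD'
  9D -> 'DDDDDDDDD'
  7B -> 'BBBBBBB'
  8B -> 'BBBBBBBB'

Decoded = DDDDDDDDDDDDBBBBBBBBBBBBBBB


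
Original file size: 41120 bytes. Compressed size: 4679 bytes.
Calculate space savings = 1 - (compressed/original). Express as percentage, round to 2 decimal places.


ratio = compressed/original = 4679/41120 = 0.113789
savings = 1 - ratio = 1 - 0.113789 = 0.886211
as a percentage: 0.886211 * 100 = 88.62%

Space savings = 1 - 4679/41120 = 88.62%


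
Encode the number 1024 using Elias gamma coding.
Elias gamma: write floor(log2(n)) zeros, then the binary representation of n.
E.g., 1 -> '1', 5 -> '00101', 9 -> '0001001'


num_bits = floor(log2(1024)) + 1 = 11
leading_zeros = num_bits - 1 = 10
binary(1024) = 10000000000

Elias gamma(1024) = '0000000000' + '10000000000' = 000000000010000000000 (21 bits)


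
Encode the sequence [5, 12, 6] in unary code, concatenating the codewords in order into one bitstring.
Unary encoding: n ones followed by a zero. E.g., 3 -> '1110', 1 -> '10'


Encode each number as n ones followed by a terminating 0:
  5 -> 111110 (6 bits)
  12 -> 1111111111110 (13 bits)
  6 -> 1111110 (7 bits)
Total length = 6 + 13 + 7 = 26 bits.

Unary([5, 12, 6]) = 11111011111111111101111110 (26 bits)


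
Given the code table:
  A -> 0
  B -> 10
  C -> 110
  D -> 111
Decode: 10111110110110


Decoding:
10 -> B
111 -> D
110 -> C
110 -> C
110 -> C


Result: BDCCC


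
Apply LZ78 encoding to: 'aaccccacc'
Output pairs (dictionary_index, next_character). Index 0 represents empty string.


LZ78 encoding steps:
Dictionary: {0: ''}
Step 1: w='' (idx 0), next='a' -> output (0, 'a'), add 'a' as idx 1
Step 2: w='a' (idx 1), next='c' -> output (1, 'c'), add 'ac' as idx 2
Step 3: w='' (idx 0), next='c' -> output (0, 'c'), add 'c' as idx 3
Step 4: w='c' (idx 3), next='c' -> output (3, 'c'), add 'cc' as idx 4
Step 5: w='ac' (idx 2), next='c' -> output (2, 'c'), add 'acc' as idx 5


Encoded: [(0, 'a'), (1, 'c'), (0, 'c'), (3, 'c'), (2, 'c')]


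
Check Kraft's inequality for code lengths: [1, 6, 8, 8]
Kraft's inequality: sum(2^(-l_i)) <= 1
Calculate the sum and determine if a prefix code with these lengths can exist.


Sum = 2^(-1) + 2^(-6) + 2^(-8) + 2^(-8)
    = 0.5 + 0.015625 + 0.00390625 + 0.00390625
    = 134/256 = 0.5234375
Since 0.5234375 <= 1, Kraft's inequality IS satisfied.
A prefix code with these lengths CAN exist.

Kraft sum = 0.5234375. Satisfied.


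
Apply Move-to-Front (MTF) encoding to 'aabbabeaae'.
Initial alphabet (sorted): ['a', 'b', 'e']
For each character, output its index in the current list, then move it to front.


MTF encoding:
'a': index 0 in ['a', 'b', 'e'] -> ['a', 'b', 'e']
'a': index 0 in ['a', 'b', 'e'] -> ['a', 'b', 'e']
'b': index 1 in ['a', 'b', 'e'] -> ['b', 'a', 'e']
'b': index 0 in ['b', 'a', 'e'] -> ['b', 'a', 'e']
'a': index 1 in ['b', 'a', 'e'] -> ['a', 'b', 'e']
'b': index 1 in ['a', 'b', 'e'] -> ['b', 'a', 'e']
'e': index 2 in ['b', 'a', 'e'] -> ['e', 'b', 'a']
'a': index 2 in ['e', 'b', 'a'] -> ['a', 'e', 'b']
'a': index 0 in ['a', 'e', 'b'] -> ['a', 'e', 'b']
'e': index 1 in ['a', 'e', 'b'] -> ['e', 'a', 'b']


Output: [0, 0, 1, 0, 1, 1, 2, 2, 0, 1]


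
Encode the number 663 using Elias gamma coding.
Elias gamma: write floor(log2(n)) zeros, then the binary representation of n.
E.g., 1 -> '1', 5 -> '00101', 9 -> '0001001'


num_bits = floor(log2(663)) + 1 = 10
leading_zeros = num_bits - 1 = 9
binary(663) = 1010010111

Elias gamma(663) = '000000000' + '1010010111' = 0000000001010010111 (19 bits)


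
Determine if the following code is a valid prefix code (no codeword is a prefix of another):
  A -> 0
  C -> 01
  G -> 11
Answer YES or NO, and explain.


Checking each pair (does one codeword prefix another?):
  A='0' vs C='01': prefix -- VIOLATION

NO -- this is NOT a valid prefix code. A (0) is a prefix of C (01).


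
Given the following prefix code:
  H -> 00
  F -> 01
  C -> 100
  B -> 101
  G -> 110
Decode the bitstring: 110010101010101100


Decoding step by step:
Bits 110 -> G
Bits 01 -> F
Bits 01 -> F
Bits 01 -> F
Bits 01 -> F
Bits 01 -> F
Bits 01 -> F
Bits 100 -> C


Decoded message: GFFFFFFC


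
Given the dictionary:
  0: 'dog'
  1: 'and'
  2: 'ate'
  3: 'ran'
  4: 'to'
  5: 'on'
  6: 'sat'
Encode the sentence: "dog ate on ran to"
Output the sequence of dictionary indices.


Look up each word in the dictionary:
  'dog' -> 0
  'ate' -> 2
  'on' -> 5
  'ran' -> 3
  'to' -> 4

Encoded: [0, 2, 5, 3, 4]


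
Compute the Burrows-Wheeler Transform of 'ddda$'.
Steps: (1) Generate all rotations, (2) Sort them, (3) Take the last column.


Rotations (sorted):
  0: $ddda -> last char: a
  1: a$ddd -> last char: d
  2: da$dd -> last char: d
  3: dda$d -> last char: d
  4: ddda$ -> last char: $


BWT = addd$


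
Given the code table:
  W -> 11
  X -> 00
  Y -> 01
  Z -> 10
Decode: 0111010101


Decoding:
01 -> Y
11 -> W
01 -> Y
01 -> Y
01 -> Y


Result: YWYYY


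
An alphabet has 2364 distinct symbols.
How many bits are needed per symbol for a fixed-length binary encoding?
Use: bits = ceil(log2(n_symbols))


log2(2364) = 11.207
Bracket: 2^11 = 2048 < 2364 <= 2^12 = 4096
So ceil(log2(2364)) = 12

bits = ceil(log2(2364)) = ceil(11.207) = 12 bits


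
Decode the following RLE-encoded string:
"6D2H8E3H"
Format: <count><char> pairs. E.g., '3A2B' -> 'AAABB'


Expanding each <count><char> pair:
  6D -> 'DDDDDD'
  2H -> 'HH'
  8E -> 'EEEEEEEE'
  3H -> 'HHH'

Decoded = DDDDDDHHEEEEEEEEHHH


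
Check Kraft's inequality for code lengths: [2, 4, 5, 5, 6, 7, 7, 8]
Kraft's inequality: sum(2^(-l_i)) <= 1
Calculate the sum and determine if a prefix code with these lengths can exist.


Sum = 2^(-2) + 2^(-4) + 2^(-5) + 2^(-5) + 2^(-6) + 2^(-7) + 2^(-7) + 2^(-8)
    = 0.25 + 0.0625 + 0.03125 + 0.03125 + 0.015625 + 0.0078125 + 0.0078125 + 0.00390625
    = 105/256 = 0.41015625
Since 0.41015625 <= 1, Kraft's inequality IS satisfied.
A prefix code with these lengths CAN exist.

Kraft sum = 0.41015625. Satisfied.


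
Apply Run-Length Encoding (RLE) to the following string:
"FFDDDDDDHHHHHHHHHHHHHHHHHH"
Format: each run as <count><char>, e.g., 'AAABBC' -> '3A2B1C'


Scanning runs left to right:
  i=0: run of 'F' x 2 -> '2F'
  i=2: run of 'D' x 6 -> '6D'
  i=8: run of 'H' x 18 -> '18H'

RLE = 2F6D18H


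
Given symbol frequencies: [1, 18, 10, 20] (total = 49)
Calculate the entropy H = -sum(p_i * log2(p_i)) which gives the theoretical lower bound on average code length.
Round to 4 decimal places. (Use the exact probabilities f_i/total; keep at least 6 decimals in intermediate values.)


Per-symbol terms -p_i * log2(p_i) with p_i = f_i/49:
  p = 1/49 = 0.020408: log2(p) = -5.614710, -p*log2(p) = 0.114586
  p = 18/49 = 0.367347: log2(p) = -1.444785, -p*log2(p) = 0.530737
  p = 10/49 = 0.204082: log2(p) = -2.292782, -p*log2(p) = 0.467915
  p = 20/49 = 0.408163: log2(p) = -1.292782, -p*log2(p) = 0.527666
H = 0.114586 + 0.530737 + 0.467915 + 0.527666 = 1.640904

H = 1.6409 bits/symbol


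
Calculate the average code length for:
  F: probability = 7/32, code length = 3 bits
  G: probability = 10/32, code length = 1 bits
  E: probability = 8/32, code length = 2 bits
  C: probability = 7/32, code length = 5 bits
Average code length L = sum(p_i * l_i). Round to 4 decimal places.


Weighted contributions p_i * l_i:
  F: (7/32) * 3 = 21/32
  G: (10/32) * 1 = 10/32
  E: (8/32) * 2 = 16/32
  C: (7/32) * 5 = 35/32
Sum = (21 + 10 + 16 + 35)/32 = 82/32

L = 82/32 = 2.5625 bits/symbol


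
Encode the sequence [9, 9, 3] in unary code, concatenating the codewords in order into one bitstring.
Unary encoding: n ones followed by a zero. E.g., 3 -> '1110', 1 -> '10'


Encode each number as n ones followed by a terminating 0:
  9 -> 1111111110 (10 bits)
  9 -> 1111111110 (10 bits)
  3 -> 1110 (4 bits)
Total length = 10 + 10 + 4 = 24 bits.

Unary([9, 9, 3]) = 111111111011111111101110 (24 bits)


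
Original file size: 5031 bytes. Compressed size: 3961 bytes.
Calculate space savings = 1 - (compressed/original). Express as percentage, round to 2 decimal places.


ratio = compressed/original = 3961/5031 = 0.787319
savings = 1 - ratio = 1 - 0.787319 = 0.212681
as a percentage: 0.212681 * 100 = 21.27%

Space savings = 1 - 3961/5031 = 21.27%


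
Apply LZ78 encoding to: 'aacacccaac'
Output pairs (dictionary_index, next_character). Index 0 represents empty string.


LZ78 encoding steps:
Dictionary: {0: ''}
Step 1: w='' (idx 0), next='a' -> output (0, 'a'), add 'a' as idx 1
Step 2: w='a' (idx 1), next='c' -> output (1, 'c'), add 'ac' as idx 2
Step 3: w='ac' (idx 2), next='c' -> output (2, 'c'), add 'acc' as idx 3
Step 4: w='' (idx 0), next='c' -> output (0, 'c'), add 'c' as idx 4
Step 5: w='a' (idx 1), next='a' -> output (1, 'a'), add 'aa' as idx 5
Step 6: w='c' (idx 4), end of input -> output (4, '')


Encoded: [(0, 'a'), (1, 'c'), (2, 'c'), (0, 'c'), (1, 'a'), (4, '')]


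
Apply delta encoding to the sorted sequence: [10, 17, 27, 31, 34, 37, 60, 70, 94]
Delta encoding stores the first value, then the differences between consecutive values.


First value: 10
Deltas:
  17 - 10 = 7
  27 - 17 = 10
  31 - 27 = 4
  34 - 31 = 3
  37 - 34 = 3
  60 - 37 = 23
  70 - 60 = 10
  94 - 70 = 24


Delta encoded: [10, 7, 10, 4, 3, 3, 23, 10, 24]


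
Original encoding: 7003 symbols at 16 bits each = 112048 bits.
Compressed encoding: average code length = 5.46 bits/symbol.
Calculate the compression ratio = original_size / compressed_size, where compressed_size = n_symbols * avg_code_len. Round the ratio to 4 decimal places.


original_size = n_symbols * orig_bits = 7003 * 16 = 112048 bits
compressed_size = n_symbols * avg_code_len = 7003 * 5.46 = 38236.38 bits
ratio = original_size / compressed_size = 112048 / 38236.38 = 2.9304

Compression ratio = 2.9304


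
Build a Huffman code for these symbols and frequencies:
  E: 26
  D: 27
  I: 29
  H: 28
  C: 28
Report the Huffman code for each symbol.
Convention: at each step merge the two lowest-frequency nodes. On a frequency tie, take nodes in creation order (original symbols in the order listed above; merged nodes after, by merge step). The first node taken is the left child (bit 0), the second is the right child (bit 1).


Huffman tree construction:
Step 1: Merge E(26) + D(27) = 53
Step 2: Merge H(28) + C(28) = 56
Step 3: Merge I(29) + (E+D)(53) = 82
Step 4: Merge (H+C)(56) + (I+(E+D))(82) = 138
Read each symbol's code off the tree from the root (left child = 0, right child = 1).

Codes:
  E: 110 (length 3)
  D: 111 (length 3)
  I: 10 (length 2)
  H: 00 (length 2)
  C: 01 (length 2)
Average code length: 329/138 = 2.3841 bits/symbol


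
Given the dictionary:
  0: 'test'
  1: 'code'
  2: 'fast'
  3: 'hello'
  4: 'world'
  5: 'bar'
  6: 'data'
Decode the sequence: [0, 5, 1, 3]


Look up each index in the dictionary:
  0 -> 'test'
  5 -> 'bar'
  1 -> 'code'
  3 -> 'hello'

Decoded: "test bar code hello"


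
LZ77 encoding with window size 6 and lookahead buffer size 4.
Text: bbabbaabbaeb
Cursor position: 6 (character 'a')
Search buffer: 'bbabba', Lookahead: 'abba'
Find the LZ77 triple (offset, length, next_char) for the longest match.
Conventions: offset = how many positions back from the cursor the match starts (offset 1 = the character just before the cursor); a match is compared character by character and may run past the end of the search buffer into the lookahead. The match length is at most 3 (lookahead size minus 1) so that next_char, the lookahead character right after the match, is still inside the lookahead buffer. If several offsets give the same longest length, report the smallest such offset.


Try each offset into the search buffer:
  offset=1 (pos 5, char 'a'): match length 1
  offset=2 (pos 4, char 'b'): match length 0
  offset=3 (pos 3, char 'b'): match length 0
  offset=4 (pos 2, char 'a'): match length 3
  offset=5 (pos 1, char 'b'): match length 0
  offset=6 (pos 0, char 'b'): match length 0
Longest match has length 3 at offset 4.
next_char = character at position 6 + 3 = 9 -> 'a'

Best match: offset=4, length=3 (matching 'abb' starting at position 2)
LZ77 triple: (4, 3, 'a')


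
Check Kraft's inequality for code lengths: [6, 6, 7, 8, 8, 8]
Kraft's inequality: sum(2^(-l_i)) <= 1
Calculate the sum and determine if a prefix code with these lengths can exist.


Sum = 2^(-6) + 2^(-6) + 2^(-7) + 2^(-8) + 2^(-8) + 2^(-8)
    = 0.015625 + 0.015625 + 0.0078125 + 0.00390625 + 0.00390625 + 0.00390625
    = 13/256 = 0.05078125
Since 0.05078125 <= 1, Kraft's inequality IS satisfied.
A prefix code with these lengths CAN exist.

Kraft sum = 0.05078125. Satisfied.


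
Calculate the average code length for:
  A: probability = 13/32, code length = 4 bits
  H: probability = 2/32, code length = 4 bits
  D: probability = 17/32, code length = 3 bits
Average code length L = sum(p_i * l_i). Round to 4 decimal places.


Weighted contributions p_i * l_i:
  A: (13/32) * 4 = 52/32
  H: (2/32) * 4 = 8/32
  D: (17/32) * 3 = 51/32
Sum = (52 + 8 + 51)/32 = 111/32

L = 111/32 = 3.4688 bits/symbol


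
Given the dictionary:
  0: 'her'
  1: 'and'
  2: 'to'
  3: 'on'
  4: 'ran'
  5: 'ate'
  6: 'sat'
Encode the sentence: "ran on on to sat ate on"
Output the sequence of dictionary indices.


Look up each word in the dictionary:
  'ran' -> 4
  'on' -> 3
  'on' -> 3
  'to' -> 2
  'sat' -> 6
  'ate' -> 5
  'on' -> 3

Encoded: [4, 3, 3, 2, 6, 5, 3]


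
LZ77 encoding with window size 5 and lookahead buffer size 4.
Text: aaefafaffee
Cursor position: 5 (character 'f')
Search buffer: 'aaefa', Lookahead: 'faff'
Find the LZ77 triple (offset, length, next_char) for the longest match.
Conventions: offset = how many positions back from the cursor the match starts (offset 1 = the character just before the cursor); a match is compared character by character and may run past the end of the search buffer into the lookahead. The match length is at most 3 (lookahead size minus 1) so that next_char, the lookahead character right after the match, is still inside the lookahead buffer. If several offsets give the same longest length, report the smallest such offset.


Try each offset into the search buffer:
  offset=1 (pos 4, char 'a'): match length 0
  offset=2 (pos 3, char 'f'): match length 3
  offset=3 (pos 2, char 'e'): match length 0
  offset=4 (pos 1, char 'a'): match length 0
  offset=5 (pos 0, char 'a'): match length 0
Longest match has length 3 at offset 2.
next_char = character at position 5 + 3 = 8 -> 'f'

Best match: offset=2, length=3 (matching 'faf' starting at position 3)
LZ77 triple: (2, 3, 'f')


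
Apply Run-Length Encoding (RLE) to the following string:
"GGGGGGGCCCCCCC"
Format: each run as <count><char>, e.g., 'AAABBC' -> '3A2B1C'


Scanning runs left to right:
  i=0: run of 'G' x 7 -> '7G'
  i=7: run of 'C' x 7 -> '7C'

RLE = 7G7C


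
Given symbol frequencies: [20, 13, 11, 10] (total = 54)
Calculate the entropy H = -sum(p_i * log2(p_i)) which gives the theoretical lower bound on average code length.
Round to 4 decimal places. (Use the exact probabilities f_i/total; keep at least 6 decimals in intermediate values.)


Per-symbol terms -p_i * log2(p_i) with p_i = f_i/54:
  p = 20/54 = 0.370370: log2(p) = -1.432959, -p*log2(p) = 0.530726
  p = 13/54 = 0.240741: log2(p) = -2.054448, -p*log2(p) = 0.494589
  p = 11/54 = 0.203704: log2(p) = -2.295456, -p*log2(p) = 0.467593
  p = 10/54 = 0.185185: log2(p) = -2.432959, -p*log2(p) = 0.450548
H = 0.530726 + 0.494589 + 0.467593 + 0.450548 = 1.943456

H = 1.9435 bits/symbol


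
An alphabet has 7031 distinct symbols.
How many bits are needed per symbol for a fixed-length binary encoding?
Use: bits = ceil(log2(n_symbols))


log2(7031) = 12.7795
Bracket: 2^12 = 4096 < 7031 <= 2^13 = 8192
So ceil(log2(7031)) = 13

bits = ceil(log2(7031)) = ceil(12.7795) = 13 bits


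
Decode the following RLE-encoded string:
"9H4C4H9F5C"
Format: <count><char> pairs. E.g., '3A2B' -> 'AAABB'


Expanding each <count><char> pair:
  9H -> 'HHHHHHHHH'
  4C -> 'CCCC'
  4H -> 'HHHH'
  9F -> 'FFFFFFFFF'
  5C -> 'CCCCC'

Decoded = HHHHHHHHHCCCCHHHHFFFFFFFFFCCCCC


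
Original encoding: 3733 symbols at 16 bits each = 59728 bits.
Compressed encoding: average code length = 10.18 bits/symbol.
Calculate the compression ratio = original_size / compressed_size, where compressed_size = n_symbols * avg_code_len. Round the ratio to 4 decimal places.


original_size = n_symbols * orig_bits = 3733 * 16 = 59728 bits
compressed_size = n_symbols * avg_code_len = 3733 * 10.18 = 38001.94 bits
ratio = original_size / compressed_size = 59728 / 38001.94 = 1.5717

Compression ratio = 1.5717


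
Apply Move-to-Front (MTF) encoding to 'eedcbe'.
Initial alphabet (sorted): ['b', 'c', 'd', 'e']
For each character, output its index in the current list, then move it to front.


MTF encoding:
'e': index 3 in ['b', 'c', 'd', 'e'] -> ['e', 'b', 'c', 'd']
'e': index 0 in ['e', 'b', 'c', 'd'] -> ['e', 'b', 'c', 'd']
'd': index 3 in ['e', 'b', 'c', 'd'] -> ['d', 'e', 'b', 'c']
'c': index 3 in ['d', 'e', 'b', 'c'] -> ['c', 'd', 'e', 'b']
'b': index 3 in ['c', 'd', 'e', 'b'] -> ['b', 'c', 'd', 'e']
'e': index 3 in ['b', 'c', 'd', 'e'] -> ['e', 'b', 'c', 'd']


Output: [3, 0, 3, 3, 3, 3]


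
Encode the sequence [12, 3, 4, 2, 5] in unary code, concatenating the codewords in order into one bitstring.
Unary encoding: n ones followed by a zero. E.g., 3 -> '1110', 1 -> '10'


Encode each number as n ones followed by a terminating 0:
  12 -> 1111111111110 (13 bits)
  3 -> 1110 (4 bits)
  4 -> 11110 (5 bits)
  2 -> 110 (3 bits)
  5 -> 111110 (6 bits)
Total length = 13 + 4 + 5 + 3 + 6 = 31 bits.

Unary([12, 3, 4, 2, 5]) = 1111111111110111011110110111110 (31 bits)


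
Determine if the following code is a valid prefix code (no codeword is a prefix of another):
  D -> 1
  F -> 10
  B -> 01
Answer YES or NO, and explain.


Checking each pair (does one codeword prefix another?):
  D='1' vs F='10': prefix -- VIOLATION

NO -- this is NOT a valid prefix code. D (1) is a prefix of F (10).


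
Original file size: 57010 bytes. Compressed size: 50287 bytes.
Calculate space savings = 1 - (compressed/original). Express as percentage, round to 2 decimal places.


ratio = compressed/original = 50287/57010 = 0.882073
savings = 1 - ratio = 1 - 0.882073 = 0.117927
as a percentage: 0.117927 * 100 = 11.79%

Space savings = 1 - 50287/57010 = 11.79%


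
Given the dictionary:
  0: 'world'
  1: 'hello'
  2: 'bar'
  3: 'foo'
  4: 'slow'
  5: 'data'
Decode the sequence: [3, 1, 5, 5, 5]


Look up each index in the dictionary:
  3 -> 'foo'
  1 -> 'hello'
  5 -> 'data'
  5 -> 'data'
  5 -> 'data'

Decoded: "foo hello data data data"


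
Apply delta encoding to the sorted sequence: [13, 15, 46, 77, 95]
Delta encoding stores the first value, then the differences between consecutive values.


First value: 13
Deltas:
  15 - 13 = 2
  46 - 15 = 31
  77 - 46 = 31
  95 - 77 = 18


Delta encoded: [13, 2, 31, 31, 18]


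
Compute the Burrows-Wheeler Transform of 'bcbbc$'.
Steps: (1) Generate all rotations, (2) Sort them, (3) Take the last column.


Rotations (sorted):
  0: $bcbbc -> last char: c
  1: bbc$bc -> last char: c
  2: bc$bcb -> last char: b
  3: bcbbc$ -> last char: $
  4: c$bcbb -> last char: b
  5: cbbc$b -> last char: b


BWT = ccb$bb


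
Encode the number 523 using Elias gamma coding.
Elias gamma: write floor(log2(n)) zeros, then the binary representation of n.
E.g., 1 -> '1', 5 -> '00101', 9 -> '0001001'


num_bits = floor(log2(523)) + 1 = 10
leading_zeros = num_bits - 1 = 9
binary(523) = 1000001011

Elias gamma(523) = '000000000' + '1000001011' = 0000000001000001011 (19 bits)


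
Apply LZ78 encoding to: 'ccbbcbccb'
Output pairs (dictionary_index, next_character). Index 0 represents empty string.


LZ78 encoding steps:
Dictionary: {0: ''}
Step 1: w='' (idx 0), next='c' -> output (0, 'c'), add 'c' as idx 1
Step 2: w='c' (idx 1), next='b' -> output (1, 'b'), add 'cb' as idx 2
Step 3: w='' (idx 0), next='b' -> output (0, 'b'), add 'b' as idx 3
Step 4: w='cb' (idx 2), next='c' -> output (2, 'c'), add 'cbc' as idx 4
Step 5: w='cb' (idx 2), end of input -> output (2, '')


Encoded: [(0, 'c'), (1, 'b'), (0, 'b'), (2, 'c'), (2, '')]


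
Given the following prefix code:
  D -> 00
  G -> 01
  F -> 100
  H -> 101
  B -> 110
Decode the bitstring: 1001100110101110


Decoding step by step:
Bits 100 -> F
Bits 110 -> B
Bits 01 -> G
Bits 101 -> H
Bits 01 -> G
Bits 110 -> B


Decoded message: FBGHGB


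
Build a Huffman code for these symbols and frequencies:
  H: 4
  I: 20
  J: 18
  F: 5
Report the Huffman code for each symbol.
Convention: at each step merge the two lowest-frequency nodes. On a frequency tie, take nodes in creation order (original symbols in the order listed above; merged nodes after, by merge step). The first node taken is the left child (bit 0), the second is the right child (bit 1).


Huffman tree construction:
Step 1: Merge H(4) + F(5) = 9
Step 2: Merge (H+F)(9) + J(18) = 27
Step 3: Merge I(20) + ((H+F)+J)(27) = 47
Read each symbol's code off the tree from the root (left child = 0, right child = 1).

Codes:
  H: 100 (length 3)
  I: 0 (length 1)
  J: 11 (length 2)
  F: 101 (length 3)
Average code length: 83/47 = 1.7660 bits/symbol


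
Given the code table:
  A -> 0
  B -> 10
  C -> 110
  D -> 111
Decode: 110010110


Decoding:
110 -> C
0 -> A
10 -> B
110 -> C


Result: CABC


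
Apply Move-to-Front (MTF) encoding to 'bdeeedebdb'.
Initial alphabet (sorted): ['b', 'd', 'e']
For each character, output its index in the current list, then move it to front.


MTF encoding:
'b': index 0 in ['b', 'd', 'e'] -> ['b', 'd', 'e']
'd': index 1 in ['b', 'd', 'e'] -> ['d', 'b', 'e']
'e': index 2 in ['d', 'b', 'e'] -> ['e', 'd', 'b']
'e': index 0 in ['e', 'd', 'b'] -> ['e', 'd', 'b']
'e': index 0 in ['e', 'd', 'b'] -> ['e', 'd', 'b']
'd': index 1 in ['e', 'd', 'b'] -> ['d', 'e', 'b']
'e': index 1 in ['d', 'e', 'b'] -> ['e', 'd', 'b']
'b': index 2 in ['e', 'd', 'b'] -> ['b', 'e', 'd']
'd': index 2 in ['b', 'e', 'd'] -> ['d', 'b', 'e']
'b': index 1 in ['d', 'b', 'e'] -> ['b', 'd', 'e']


Output: [0, 1, 2, 0, 0, 1, 1, 2, 2, 1]
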